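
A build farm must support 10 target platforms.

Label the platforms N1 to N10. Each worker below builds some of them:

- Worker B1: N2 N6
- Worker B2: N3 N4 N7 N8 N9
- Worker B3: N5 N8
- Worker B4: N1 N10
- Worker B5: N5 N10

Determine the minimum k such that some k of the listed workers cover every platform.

B1 and B2 and B4 and B5 together: B1 ∪ B2 ∪ B4 ∪ B5 = {N1, N2, N3, N4, N5, N6, N7, N8, N9, N10} — every platform is covered.
Only B2 contains N3, so B2 is forced; the remaining 5 platforms need at least 3 more workers (each remaining worker adds at most 2) — so at least 4 workers are needed, and 4 is optimal.

4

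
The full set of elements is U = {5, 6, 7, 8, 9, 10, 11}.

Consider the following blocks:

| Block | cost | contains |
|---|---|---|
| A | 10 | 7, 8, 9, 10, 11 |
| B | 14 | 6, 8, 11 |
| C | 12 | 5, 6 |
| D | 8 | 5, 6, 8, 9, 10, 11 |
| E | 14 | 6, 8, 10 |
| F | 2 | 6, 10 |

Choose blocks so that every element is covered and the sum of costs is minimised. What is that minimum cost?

A, D together cover every element (A ∪ D = {5, 6, 7, 8, 9, 10, 11}); total cost 10 + 8 = 18.
The greedy pick F, D, A costs 20; no covering selection beats 18.

18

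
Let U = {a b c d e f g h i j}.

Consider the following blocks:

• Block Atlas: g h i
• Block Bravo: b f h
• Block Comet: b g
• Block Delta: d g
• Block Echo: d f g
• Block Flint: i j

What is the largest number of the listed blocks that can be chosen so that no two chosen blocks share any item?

Bravo, Delta, Flint are pairwise disjoint (Bravo={b,f,h}; Delta={d,g}; Flint={i,j}).
Every remaining block overlaps one of these, and no 4 of the listed blocks are pairwise disjoint, so 3 is the maximum.

3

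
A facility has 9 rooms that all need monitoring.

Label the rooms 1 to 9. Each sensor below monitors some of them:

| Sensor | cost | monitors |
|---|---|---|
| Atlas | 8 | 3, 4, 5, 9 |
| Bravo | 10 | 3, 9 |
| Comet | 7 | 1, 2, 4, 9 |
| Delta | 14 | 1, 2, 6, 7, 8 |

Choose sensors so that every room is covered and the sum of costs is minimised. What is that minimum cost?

22

Atlas, Delta together cover every room (Atlas ∪ Delta = {1, 2, 3, 4, 5, 6, 7, 8, 9}); total cost 8 + 14 = 22.
The greedy pick Comet, Atlas, Delta costs 29; no covering selection beats 22.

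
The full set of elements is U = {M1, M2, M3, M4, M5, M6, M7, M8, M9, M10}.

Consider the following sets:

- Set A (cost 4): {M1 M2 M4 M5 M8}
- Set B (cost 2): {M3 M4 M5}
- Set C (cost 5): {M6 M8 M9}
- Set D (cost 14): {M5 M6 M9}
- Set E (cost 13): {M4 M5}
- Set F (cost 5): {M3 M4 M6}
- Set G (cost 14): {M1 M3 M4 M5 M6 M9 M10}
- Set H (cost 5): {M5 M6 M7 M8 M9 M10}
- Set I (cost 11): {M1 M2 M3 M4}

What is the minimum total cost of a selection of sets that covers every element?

11

A, B, H together cover every element (A ∪ B ∪ H = {M1, M2, M3, M4, M5, M6, M7, M8, M9, M10}); total cost 4 + 2 + 5 = 11.
No covering selection has total cost below 11.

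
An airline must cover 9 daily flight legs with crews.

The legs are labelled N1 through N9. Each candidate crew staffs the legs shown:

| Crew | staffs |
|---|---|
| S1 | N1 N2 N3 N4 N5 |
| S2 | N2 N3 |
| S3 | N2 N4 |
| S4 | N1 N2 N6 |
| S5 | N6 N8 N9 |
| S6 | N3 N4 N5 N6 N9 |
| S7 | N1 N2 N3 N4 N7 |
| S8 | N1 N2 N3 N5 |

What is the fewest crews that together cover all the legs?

Take {S1, S5, S7}. Their union is {N1, N2, N3, N4, N5, N6, N7, N8, N9}, which is all 9 legs.
Only S7 contains N7, so S7 is forced; the remaining 4 legs need at least 2 more crews (each remaining crew adds at most 3) — so at least 3 crews are needed, and 3 is optimal.

3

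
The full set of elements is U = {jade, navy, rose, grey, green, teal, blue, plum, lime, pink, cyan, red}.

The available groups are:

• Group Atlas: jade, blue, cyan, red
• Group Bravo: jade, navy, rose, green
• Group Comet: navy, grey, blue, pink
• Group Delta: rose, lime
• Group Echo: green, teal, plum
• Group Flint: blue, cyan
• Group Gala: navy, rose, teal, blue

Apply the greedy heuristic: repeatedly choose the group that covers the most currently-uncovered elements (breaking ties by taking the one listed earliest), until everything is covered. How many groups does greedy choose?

5

Greedy: pick Atlas (covers 4 new) → pick Bravo (covers 3 new) → pick Comet (covers 2 new) → pick Echo (covers 2 new) → pick Delta (covers 1 new). Total picks: 5.
(The true minimum cover uses only 4 groups, so greedy is not optimal here.)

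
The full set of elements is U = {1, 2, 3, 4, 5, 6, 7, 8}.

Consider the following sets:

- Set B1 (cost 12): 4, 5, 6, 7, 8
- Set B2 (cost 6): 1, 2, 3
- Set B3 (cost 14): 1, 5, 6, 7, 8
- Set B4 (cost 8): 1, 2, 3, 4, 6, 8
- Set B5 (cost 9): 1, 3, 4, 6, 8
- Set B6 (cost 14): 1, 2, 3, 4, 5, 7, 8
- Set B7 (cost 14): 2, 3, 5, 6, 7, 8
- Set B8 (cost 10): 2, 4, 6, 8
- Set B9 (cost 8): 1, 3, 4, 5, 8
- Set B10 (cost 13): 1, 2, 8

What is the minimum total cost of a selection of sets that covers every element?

B1, B2 together cover every element (B1 ∪ B2 = {1, 2, 3, 4, 5, 6, 7, 8}); total cost 12 + 6 = 18.
The greedy pick B4, B1 costs 20; no covering selection beats 18.

18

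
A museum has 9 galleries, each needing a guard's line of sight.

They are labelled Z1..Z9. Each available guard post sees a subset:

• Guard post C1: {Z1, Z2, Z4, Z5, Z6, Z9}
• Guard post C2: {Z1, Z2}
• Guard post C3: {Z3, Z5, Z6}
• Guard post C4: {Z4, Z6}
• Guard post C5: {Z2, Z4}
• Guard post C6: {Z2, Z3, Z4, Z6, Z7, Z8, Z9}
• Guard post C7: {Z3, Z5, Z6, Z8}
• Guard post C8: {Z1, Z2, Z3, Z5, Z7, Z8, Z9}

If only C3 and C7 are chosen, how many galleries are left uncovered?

5

Union of C3, C7 = {Z3, Z5, Z6, Z8}.
Not covered: Z1, Z2, Z4, Z7, Z9 — 5 galleries.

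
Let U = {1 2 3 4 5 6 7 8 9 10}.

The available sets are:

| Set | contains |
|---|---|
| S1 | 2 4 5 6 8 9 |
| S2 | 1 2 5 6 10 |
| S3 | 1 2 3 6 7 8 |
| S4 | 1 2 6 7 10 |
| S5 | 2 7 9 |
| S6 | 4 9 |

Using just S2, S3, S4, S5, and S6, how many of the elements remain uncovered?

Union of S2, S3, S4, S5, S6 = {1, 2, 3, 4, 5, 6, 7, 8, 9, 10} — that's every element, so 0 are uncovered.

0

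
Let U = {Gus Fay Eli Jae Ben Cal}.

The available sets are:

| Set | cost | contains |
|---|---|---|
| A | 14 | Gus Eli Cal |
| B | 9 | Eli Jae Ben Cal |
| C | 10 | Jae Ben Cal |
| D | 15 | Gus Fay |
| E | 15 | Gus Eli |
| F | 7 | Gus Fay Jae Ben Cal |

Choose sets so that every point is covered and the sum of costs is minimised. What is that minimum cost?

16

B, F together cover every point (B ∪ F = {Gus, Fay, Eli, Jae, Ben, Cal}); total cost 9 + 7 = 16.
No covering selection has total cost below 16.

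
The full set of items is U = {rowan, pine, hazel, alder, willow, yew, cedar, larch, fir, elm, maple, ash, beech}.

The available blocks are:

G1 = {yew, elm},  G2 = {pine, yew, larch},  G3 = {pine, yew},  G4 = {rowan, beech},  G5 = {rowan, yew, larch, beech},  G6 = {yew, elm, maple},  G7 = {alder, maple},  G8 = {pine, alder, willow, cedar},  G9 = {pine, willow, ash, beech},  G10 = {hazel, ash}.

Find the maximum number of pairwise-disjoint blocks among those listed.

G3, G4, G7, G10 are pairwise disjoint (G3={pine,yew}; G4={rowan,beech}; G7={alder,maple}; G10={hazel,ash}).
Every remaining block overlaps one of these, and no 5 of the listed blocks are pairwise disjoint, so 4 is the maximum.

4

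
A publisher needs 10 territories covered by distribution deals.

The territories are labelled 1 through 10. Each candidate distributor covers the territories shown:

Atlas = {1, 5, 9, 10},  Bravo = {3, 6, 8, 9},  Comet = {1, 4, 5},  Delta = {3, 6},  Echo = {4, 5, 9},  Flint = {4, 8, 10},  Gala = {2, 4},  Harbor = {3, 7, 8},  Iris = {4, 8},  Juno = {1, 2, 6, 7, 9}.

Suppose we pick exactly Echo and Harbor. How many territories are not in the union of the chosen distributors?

4

Union of Echo, Harbor = {3, 4, 5, 7, 8, 9}.
Not covered: 1, 2, 6, 10 — 4 territories.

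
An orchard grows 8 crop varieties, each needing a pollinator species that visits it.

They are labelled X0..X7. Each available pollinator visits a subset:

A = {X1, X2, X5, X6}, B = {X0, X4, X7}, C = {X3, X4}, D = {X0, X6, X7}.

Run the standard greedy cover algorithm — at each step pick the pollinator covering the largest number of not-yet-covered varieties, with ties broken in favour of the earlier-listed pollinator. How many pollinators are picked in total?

3

Greedy: pick A (covers 4 new) → pick B (covers 3 new) → pick C (covers 1 new). Total picks: 3.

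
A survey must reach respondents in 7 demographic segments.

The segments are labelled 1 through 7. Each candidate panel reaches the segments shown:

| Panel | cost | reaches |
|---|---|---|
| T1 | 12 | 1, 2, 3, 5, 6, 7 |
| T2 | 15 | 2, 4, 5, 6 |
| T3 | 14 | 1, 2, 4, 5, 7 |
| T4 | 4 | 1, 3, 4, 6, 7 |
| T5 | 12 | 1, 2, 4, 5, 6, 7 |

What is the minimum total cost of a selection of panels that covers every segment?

16

T4, T5 together cover every segment (T4 ∪ T5 = {1, 2, 3, 4, 5, 6, 7}); total cost 4 + 12 = 16.
No covering selection has total cost below 16.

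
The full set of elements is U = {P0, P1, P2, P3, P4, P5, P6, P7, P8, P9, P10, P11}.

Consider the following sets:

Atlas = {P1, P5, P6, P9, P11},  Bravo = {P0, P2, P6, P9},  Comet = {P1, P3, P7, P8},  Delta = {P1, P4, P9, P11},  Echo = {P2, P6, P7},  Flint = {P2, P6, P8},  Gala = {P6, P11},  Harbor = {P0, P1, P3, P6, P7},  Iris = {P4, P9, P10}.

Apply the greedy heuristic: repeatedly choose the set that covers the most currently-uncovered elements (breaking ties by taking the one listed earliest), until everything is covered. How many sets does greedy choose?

Greedy: pick Atlas (covers 5 new) → pick Comet (covers 3 new) → pick Bravo (covers 2 new) → pick Iris (covers 2 new). Total picks: 4.

4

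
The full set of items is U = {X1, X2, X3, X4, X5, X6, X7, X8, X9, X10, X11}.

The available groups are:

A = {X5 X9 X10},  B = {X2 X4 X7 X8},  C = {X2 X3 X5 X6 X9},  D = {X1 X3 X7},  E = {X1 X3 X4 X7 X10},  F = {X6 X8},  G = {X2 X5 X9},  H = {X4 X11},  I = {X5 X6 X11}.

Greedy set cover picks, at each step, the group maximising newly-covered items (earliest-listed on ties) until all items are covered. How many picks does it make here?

4

Greedy: pick C (covers 5 new) → pick E (covers 4 new) → pick B (covers 1 new) → pick H (covers 1 new). Total picks: 4.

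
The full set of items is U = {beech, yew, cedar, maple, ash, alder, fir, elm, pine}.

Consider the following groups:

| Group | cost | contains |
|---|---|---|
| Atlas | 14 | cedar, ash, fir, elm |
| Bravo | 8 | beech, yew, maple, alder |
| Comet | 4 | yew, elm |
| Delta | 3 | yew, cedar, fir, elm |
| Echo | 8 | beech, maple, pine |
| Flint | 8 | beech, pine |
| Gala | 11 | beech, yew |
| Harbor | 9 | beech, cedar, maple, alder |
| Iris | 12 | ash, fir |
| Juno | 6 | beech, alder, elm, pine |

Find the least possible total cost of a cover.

28

Atlas, Bravo, Juno together cover every item (Atlas ∪ Bravo ∪ Juno = {beech, yew, cedar, maple, ash, alder, fir, elm, pine}); total cost 14 + 8 + 6 = 28.
The greedy pick Delta, Juno, Bravo, Iris costs 29; no covering selection beats 28.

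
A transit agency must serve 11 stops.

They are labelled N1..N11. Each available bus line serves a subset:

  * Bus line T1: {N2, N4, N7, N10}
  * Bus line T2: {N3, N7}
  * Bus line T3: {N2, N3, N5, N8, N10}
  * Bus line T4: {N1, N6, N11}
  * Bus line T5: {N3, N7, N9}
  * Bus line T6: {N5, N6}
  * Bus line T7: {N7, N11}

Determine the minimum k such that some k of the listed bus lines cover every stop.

Take {T1, T3, T4, T5}. Their union is {N1, N2, N3, N4, N5, N6, N7, N8, N9, N10, N11}, which is all 11 stops.
Only T1 contains N4, so T1 is forced; the remaining 7 stops need at least 3 more bus lines (each remaining bus line adds at most 3) — so at least 4 bus lines are needed, and 4 is optimal.

4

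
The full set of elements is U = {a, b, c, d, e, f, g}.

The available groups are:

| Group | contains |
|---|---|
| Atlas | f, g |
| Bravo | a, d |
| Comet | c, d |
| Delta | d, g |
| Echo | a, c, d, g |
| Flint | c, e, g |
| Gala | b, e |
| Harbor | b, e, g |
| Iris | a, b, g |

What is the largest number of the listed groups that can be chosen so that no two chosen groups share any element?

Atlas, Bravo, Gala are pairwise disjoint (Atlas={f,g}; Bravo={a,d}; Gala={b,e}).
Every remaining group overlaps one of these, and no 4 of the listed groups are pairwise disjoint, so 3 is the maximum.

3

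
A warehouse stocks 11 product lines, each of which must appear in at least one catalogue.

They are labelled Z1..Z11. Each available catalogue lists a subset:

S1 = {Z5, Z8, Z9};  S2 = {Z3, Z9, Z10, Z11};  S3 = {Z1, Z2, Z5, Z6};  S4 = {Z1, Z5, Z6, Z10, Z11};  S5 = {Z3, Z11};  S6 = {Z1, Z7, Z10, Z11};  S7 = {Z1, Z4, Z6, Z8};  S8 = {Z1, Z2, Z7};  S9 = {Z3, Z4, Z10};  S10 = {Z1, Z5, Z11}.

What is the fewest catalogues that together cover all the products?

4

S1 and S3 and S6 and S9 together: S1 ∪ S3 ∪ S6 ∪ S9 = {Z1, Z2, Z3, Z4, Z5, Z6, Z7, Z8, Z9, Z10, Z11} — every product is covered.
No 3 of the 10 catalogues cover everything (all 120 combinations miss at least one product), so 4 is optimal.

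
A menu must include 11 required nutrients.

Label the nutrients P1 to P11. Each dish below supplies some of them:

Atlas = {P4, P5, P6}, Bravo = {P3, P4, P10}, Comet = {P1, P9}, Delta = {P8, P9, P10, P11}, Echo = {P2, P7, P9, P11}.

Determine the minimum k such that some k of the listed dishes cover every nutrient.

5

Atlas and Bravo and Comet and Delta and Echo together: Atlas ∪ Bravo ∪ Comet ∪ Delta ∪ Echo = {P1, P2, P3, P4, P5, P6, P7, P8, P9, P10, P11} — every nutrient is covered.
No 4 of the 5 dishes cover everything (all 5 combinations miss at least one nutrient), so 5 is optimal.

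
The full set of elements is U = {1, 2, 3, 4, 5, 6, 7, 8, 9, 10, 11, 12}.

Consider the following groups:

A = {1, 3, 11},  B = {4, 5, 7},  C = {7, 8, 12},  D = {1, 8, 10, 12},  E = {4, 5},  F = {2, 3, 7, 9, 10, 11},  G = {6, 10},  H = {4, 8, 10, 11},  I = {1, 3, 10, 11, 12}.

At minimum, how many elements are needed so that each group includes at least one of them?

Take T = {4, 7, 10, 11}. Each listed group contains at least one of these, so T is a hitting set of size 4.
The groups A, C, E, G are pairwise disjoint, so any hitting set needs a separate element for each — at least 4. Hence 4 is optimal.

4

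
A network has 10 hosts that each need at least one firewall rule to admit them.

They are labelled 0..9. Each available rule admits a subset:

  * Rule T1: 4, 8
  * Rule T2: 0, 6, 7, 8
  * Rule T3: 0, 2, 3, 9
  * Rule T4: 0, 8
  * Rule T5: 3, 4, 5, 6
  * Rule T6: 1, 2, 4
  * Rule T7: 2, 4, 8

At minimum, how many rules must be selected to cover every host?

4

Take {T2, T3, T5, T6}. Their union is {0, 1, 2, 3, 4, 5, 6, 7, 8, 9}, which is all 10 hosts.
No 3 of the 7 rules cover everything (all 35 combinations miss at least one host), so 4 is optimal.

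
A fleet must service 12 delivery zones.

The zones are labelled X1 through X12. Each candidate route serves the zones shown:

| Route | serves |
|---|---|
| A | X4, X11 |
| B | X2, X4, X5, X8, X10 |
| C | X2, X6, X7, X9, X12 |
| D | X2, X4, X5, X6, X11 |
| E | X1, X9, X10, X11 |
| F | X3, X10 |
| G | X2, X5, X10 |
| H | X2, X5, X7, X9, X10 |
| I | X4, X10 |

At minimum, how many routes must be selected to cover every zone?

4

B and C and E and F together: B ∪ C ∪ E ∪ F = {X1, X2, X3, X4, X5, X6, X7, X8, X9, X10, X11, X12} — every zone is covered.
No 3 of the 9 routes cover everything (all 84 combinations miss at least one zone), so 4 is optimal.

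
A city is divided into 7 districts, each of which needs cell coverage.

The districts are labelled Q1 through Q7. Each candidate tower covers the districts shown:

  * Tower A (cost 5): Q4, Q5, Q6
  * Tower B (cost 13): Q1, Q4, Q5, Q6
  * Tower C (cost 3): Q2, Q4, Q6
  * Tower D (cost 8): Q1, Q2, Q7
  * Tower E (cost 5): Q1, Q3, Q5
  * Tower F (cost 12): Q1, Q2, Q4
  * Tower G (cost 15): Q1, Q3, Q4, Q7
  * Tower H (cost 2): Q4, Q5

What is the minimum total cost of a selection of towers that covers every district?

16

C, D, E together cover every district (C ∪ D ∪ E = {Q1, Q2, Q3, Q4, Q5, Q6, Q7}); total cost 3 + 8 + 5 = 16.
No covering selection has total cost below 16.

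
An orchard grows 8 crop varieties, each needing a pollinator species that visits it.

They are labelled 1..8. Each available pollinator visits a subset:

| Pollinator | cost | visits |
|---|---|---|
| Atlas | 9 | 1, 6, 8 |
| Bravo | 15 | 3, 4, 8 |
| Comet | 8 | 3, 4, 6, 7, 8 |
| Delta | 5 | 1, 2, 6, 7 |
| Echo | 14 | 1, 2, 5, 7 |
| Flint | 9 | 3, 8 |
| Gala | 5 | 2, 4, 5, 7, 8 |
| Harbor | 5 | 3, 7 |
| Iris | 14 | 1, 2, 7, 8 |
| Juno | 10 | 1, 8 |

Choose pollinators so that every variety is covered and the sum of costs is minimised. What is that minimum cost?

Delta, Gala, Harbor together cover every variety (Delta ∪ Gala ∪ Harbor = {1, 2, 3, 4, 5, 6, 7, 8}); total cost 5 + 5 + 5 = 15.
No covering selection has total cost below 15.

15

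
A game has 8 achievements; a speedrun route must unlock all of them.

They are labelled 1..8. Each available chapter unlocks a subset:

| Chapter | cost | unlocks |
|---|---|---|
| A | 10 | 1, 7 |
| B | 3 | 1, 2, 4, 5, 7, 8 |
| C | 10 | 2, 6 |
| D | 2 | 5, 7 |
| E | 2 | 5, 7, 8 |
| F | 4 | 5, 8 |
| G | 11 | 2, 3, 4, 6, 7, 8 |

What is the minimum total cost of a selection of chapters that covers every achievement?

14

B, G together cover every achievement (B ∪ G = {1, 2, 3, 4, 5, 6, 7, 8}); total cost 3 + 11 = 14.
No covering selection has total cost below 14.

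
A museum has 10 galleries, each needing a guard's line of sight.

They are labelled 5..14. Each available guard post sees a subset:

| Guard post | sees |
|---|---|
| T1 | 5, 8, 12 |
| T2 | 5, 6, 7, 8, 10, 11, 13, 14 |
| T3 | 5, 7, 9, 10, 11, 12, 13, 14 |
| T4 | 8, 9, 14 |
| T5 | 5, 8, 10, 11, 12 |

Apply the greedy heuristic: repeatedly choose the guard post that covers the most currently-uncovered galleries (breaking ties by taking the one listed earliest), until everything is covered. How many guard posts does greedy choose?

2

Greedy: pick T2 (covers 8 new) → pick T3 (covers 2 new). Total picks: 2.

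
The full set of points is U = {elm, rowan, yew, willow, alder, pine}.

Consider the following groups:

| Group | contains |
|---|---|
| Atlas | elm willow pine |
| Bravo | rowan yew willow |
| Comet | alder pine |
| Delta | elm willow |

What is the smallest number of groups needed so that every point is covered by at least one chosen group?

3

Take {Bravo, Comet, Delta}. Their union is {elm, rowan, yew, willow, alder, pine}, which is all 6 points.
Only Bravo contains rowan, so Bravo is forced; the remaining 3 points need at least 2 more groups (each remaining group adds at most 2) — so at least 3 groups are needed, and 3 is optimal.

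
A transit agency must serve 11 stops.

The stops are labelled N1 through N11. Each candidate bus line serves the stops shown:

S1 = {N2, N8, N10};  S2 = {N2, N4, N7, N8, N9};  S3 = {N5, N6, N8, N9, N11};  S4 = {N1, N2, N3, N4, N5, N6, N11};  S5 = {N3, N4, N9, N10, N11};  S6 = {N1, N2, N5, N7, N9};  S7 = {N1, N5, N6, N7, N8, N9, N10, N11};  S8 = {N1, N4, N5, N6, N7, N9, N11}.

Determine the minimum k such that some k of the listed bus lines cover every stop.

Take {S4, S7}. Their union is {N1, N2, N3, N4, N5, N6, N7, N8, N9, N10, N11}, which is all 11 stops.
No single bus line has all 11 stops (the largest, S7, has 8), so 2 is optimal.

2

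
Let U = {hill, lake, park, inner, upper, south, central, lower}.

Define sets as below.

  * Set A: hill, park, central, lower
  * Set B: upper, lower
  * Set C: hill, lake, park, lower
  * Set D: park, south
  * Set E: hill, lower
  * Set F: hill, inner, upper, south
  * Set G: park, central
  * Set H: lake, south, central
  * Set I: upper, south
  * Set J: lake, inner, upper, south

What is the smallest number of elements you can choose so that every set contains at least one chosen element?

3

Take T = {park, south, lower}. Each listed set contains at least one of these, so T is a hitting set of size 3.
The sets E, G, I are pairwise disjoint, so any hitting set needs a separate element for each — at least 3. Hence 3 is optimal.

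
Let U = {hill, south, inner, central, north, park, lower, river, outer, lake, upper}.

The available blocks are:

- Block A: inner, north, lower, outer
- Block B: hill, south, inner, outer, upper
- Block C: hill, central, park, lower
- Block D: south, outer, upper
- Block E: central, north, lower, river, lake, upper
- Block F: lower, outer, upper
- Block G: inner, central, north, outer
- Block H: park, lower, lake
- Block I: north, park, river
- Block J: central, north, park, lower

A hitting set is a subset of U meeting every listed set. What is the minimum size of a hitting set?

3

The 3 points {park, river, outer} hit every block.
No choice of 2 points meets every block, so 3 is the minimum.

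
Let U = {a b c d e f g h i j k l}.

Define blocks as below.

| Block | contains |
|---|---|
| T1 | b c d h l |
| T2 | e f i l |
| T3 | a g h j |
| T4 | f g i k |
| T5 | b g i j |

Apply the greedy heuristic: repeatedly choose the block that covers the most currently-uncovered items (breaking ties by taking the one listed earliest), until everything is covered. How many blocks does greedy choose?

4

Greedy: pick T1 (covers 5 new) → pick T4 (covers 4 new) → pick T3 (covers 2 new) → pick T2 (covers 1 new). Total picks: 4.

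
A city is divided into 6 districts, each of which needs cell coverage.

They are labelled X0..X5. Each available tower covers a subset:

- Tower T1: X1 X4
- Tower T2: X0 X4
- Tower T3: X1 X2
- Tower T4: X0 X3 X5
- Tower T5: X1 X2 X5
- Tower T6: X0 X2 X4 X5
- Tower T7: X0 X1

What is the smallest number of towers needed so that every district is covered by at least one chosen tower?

3

Take {T1, T4, T6}. Their union is {X0, X1, X2, X3, X4, X5}, which is all 6 districts.
Only T4 contains X3, so T4 is forced; the remaining 3 districts need at least 2 more towers (each remaining tower adds at most 2) — so at least 3 towers are needed, and 3 is optimal.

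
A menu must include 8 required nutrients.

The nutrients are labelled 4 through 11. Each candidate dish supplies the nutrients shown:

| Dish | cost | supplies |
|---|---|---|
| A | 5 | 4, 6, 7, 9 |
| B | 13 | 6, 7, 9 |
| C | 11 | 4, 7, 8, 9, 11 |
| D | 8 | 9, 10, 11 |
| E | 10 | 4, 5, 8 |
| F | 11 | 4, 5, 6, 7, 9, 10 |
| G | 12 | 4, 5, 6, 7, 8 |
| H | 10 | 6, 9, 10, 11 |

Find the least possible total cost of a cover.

20

D, G together cover every nutrient (D ∪ G = {4, 5, 6, 7, 8, 9, 10, 11}); total cost 8 + 12 = 20.
The greedy pick A, D, E costs 23; no covering selection beats 20.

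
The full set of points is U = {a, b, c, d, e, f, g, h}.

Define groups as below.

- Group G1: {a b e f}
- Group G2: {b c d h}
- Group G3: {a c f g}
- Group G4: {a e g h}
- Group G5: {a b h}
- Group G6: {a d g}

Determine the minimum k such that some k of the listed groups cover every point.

Take {G1, G2, G6}. Their union is {a, b, c, d, e, f, g, h}, which is all 8 points.
No 2 of the 6 groups cover everything (all 15 combinations miss at least one point), so 3 is optimal.

3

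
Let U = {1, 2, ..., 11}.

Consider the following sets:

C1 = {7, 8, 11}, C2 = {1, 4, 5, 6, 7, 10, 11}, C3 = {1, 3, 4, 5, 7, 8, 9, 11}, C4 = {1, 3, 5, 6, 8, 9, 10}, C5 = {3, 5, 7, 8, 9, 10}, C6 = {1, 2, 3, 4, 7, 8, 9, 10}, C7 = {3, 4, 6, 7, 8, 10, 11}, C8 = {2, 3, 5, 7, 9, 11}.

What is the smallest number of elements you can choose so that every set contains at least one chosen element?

H = {8, 11} meets every set (each contains at least one member of H), and |H| = 2.
No single element lies in every set, so at least 2 are needed and 2 is optimal.

2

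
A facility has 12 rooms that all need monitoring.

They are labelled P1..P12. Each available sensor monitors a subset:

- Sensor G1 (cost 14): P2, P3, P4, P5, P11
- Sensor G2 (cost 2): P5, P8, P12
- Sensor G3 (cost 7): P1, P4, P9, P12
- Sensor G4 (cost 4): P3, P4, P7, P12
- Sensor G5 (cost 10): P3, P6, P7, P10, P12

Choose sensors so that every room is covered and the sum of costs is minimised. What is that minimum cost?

33

G1, G2, G3, G5 together cover every room (G1 ∪ G2 ∪ G3 ∪ G5 = {P1, P2, P3, P4, P5, P6, P7, P8, P9, P10, P11, P12}); total cost 14 + 2 + 7 + 10 = 33.
The greedy pick G2, G4, G3, G5, G1 costs 37; no covering selection beats 33.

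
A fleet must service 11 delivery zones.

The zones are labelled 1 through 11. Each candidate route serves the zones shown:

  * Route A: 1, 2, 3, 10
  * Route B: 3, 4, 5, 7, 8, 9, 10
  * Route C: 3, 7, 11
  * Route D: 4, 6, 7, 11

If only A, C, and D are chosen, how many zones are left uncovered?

3

Union of A, C, D = {1, 2, 3, 4, 6, 7, 10, 11}.
Not covered: 5, 8, 9 — 3 zones.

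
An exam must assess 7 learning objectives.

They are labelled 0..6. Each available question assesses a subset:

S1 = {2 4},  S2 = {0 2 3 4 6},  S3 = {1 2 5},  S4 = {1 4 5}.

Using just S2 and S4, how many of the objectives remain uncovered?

0

Union of S2, S4 = {0, 1, 2, 3, 4, 5, 6} — that's every objective, so 0 are uncovered.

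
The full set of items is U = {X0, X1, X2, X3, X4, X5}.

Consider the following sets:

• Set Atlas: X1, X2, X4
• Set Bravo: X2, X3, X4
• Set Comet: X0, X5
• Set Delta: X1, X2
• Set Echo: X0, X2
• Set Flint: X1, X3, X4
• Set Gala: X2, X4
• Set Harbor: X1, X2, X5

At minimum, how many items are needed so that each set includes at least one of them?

The 3 items {X0, X1, X2} hit every set.
No choice of 2 items meets every set, so 3 is the minimum.

3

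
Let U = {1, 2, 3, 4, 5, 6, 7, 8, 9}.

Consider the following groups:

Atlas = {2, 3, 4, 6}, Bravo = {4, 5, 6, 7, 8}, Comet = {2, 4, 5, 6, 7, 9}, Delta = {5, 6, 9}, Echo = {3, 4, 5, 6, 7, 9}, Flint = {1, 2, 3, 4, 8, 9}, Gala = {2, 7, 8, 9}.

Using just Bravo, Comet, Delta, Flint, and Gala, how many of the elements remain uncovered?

0

Union of Bravo, Comet, Delta, Flint, Gala = {1, 2, 3, 4, 5, 6, 7, 8, 9} — that's every element, so 0 are uncovered.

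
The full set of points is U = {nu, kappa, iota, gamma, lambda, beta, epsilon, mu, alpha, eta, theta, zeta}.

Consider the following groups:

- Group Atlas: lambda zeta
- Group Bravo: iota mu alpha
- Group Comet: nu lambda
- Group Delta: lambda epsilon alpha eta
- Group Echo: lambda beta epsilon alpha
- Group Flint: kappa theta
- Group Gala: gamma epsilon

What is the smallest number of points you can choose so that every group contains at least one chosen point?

4

H = {lambda, epsilon, alpha, theta} meets every group (each contains at least one member of H), and |H| = 4.
The groups Bravo, Comet, Flint, Gala are pairwise disjoint, so any hitting set needs a separate point for each — at least 4. Hence 4 is optimal.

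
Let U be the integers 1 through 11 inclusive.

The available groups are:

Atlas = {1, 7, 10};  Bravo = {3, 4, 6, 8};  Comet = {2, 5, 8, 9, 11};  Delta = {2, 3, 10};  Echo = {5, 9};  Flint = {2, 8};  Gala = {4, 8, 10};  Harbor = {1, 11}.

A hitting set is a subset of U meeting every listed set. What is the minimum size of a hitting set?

H = {1, 2, 4, 9} meets every group (each contains at least one member of H), and |H| = 4.
No choice of 3 points meets every group, so 4 is the minimum.

4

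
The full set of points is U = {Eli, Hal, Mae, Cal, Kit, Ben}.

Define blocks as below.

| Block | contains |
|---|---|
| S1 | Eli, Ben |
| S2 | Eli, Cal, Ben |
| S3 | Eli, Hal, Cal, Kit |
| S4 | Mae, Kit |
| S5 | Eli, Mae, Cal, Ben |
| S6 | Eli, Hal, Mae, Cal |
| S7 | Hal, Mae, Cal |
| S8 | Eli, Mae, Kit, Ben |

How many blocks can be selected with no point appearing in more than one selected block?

S1, S7 are pairwise disjoint (S1={Eli,Ben}; S7={Hal,Mae,Cal}).
Every remaining block overlaps one of these, and no 3 of the listed blocks are pairwise disjoint, so 2 is the maximum.

2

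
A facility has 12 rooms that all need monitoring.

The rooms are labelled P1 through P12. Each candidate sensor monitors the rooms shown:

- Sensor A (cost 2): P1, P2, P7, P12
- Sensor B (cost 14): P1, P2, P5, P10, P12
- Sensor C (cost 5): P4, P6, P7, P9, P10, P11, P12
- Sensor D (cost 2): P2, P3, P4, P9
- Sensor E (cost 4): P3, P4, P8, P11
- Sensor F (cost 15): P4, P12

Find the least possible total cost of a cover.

B, C, E together cover every room (B ∪ C ∪ E = {P1, P2, P3, P4, P5, P6, P7, P8, P9, P10, P11, P12}); total cost 14 + 5 + 4 = 23.
The greedy pick A, D, C, E, B costs 27; no covering selection beats 23.

23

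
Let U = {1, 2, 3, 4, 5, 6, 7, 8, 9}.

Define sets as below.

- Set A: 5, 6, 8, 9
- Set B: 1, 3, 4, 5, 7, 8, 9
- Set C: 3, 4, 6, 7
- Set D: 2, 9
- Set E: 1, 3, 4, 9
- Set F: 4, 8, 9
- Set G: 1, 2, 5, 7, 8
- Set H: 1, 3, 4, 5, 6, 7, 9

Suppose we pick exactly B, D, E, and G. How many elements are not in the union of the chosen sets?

Union of B, D, E, G = {1, 2, 3, 4, 5, 7, 8, 9}.
Not covered: 6 — 1 element.

1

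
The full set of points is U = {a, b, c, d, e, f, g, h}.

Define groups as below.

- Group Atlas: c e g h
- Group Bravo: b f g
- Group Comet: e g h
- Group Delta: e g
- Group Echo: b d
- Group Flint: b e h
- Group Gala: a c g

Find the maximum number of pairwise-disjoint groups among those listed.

2

Delta, Echo are pairwise disjoint (Delta={e,g}; Echo={b,d}).
Every remaining group overlaps one of these, and no 3 of the listed groups are pairwise disjoint, so 2 is the maximum.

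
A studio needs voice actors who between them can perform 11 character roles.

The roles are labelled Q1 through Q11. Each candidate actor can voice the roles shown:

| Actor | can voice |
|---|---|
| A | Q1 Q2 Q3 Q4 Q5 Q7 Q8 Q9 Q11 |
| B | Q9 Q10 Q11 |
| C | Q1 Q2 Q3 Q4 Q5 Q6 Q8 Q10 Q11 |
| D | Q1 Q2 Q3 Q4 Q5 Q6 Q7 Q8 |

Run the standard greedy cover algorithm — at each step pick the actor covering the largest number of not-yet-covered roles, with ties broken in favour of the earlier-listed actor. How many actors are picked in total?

Greedy: pick A (covers 9 new) → pick C (covers 2 new). Total picks: 2.

2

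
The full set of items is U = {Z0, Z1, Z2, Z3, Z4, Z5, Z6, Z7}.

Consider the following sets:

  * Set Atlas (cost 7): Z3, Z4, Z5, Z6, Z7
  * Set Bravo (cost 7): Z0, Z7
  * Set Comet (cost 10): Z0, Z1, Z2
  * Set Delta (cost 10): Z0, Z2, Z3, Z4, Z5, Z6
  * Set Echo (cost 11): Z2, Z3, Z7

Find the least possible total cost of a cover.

Atlas, Comet together cover every item (Atlas ∪ Comet = {Z0, Z1, Z2, Z3, Z4, Z5, Z6, Z7}); total cost 7 + 10 = 17.
No covering selection has total cost below 17.

17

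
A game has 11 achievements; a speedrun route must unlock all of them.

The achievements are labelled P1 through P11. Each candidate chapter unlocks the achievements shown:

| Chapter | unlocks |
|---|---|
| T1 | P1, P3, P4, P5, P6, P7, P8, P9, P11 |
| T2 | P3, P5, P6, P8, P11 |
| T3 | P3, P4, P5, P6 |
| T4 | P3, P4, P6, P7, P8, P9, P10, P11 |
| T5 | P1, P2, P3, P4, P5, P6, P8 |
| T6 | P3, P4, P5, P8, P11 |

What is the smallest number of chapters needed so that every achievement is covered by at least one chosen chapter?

2

T4 and T5 together: T4 ∪ T5 = {P1, P2, P3, P4, P5, P6, P7, P8, P9, P10, P11} — every achievement is covered.
No single chapter has all 11 achievements (the largest, T1, has 9), so 2 is optimal.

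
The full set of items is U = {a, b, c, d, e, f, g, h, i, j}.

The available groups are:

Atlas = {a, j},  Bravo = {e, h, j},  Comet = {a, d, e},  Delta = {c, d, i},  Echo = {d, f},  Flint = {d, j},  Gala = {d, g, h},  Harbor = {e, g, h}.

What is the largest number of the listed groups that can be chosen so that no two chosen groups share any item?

3

Atlas, Delta, Harbor are pairwise disjoint (Atlas={a,j}; Delta={c,d,i}; Harbor={e,g,h}).
Every remaining group overlaps one of these, and no 4 of the listed groups are pairwise disjoint, so 3 is the maximum.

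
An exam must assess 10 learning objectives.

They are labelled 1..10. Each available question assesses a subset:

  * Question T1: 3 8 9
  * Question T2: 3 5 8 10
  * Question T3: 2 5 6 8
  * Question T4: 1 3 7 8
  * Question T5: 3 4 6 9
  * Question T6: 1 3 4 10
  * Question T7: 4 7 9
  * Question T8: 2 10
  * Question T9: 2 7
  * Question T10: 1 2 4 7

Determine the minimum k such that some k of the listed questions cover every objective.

T2 and T5 and T10 together: T2 ∪ T5 ∪ T10 = {1, 2, 3, 4, 5, 6, 7, 8, 9, 10} — every objective is covered.
Each question has at most 4 objectives, and 2·4 = 8 < 10 — so at least 3 questions are needed, and 3 is optimal.

3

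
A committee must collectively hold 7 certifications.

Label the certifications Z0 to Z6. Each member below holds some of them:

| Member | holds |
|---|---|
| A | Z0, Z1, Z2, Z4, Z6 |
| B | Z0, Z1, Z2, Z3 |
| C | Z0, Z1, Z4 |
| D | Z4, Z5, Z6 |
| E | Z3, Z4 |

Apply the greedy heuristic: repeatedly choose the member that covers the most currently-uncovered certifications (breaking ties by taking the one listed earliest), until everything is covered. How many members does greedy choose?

3

Greedy: pick A (covers 5 new) → pick B (covers 1 new) → pick D (covers 1 new). Total picks: 3.
(The true minimum cover uses only 2 members, so greedy is not optimal here.)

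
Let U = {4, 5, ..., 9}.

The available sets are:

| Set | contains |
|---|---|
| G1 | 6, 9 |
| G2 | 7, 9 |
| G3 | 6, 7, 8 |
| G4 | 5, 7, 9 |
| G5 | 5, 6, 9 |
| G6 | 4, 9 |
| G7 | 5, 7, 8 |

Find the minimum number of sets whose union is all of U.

Take {G5, G6, G7}. Their union is {4, 5, 6, 7, 8, 9}, which is all 6 items.
Only G6 contains 4, so G6 is forced; the remaining 4 items need at least 2 more sets (each remaining set adds at most 3) — so at least 3 sets are needed, and 3 is optimal.

3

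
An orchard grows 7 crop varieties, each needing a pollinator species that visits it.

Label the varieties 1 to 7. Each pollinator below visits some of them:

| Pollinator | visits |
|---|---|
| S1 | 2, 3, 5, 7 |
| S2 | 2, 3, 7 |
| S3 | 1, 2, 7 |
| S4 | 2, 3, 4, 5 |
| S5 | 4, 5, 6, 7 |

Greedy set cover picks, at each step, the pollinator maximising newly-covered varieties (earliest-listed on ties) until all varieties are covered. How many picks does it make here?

3

Greedy: pick S1 (covers 4 new) → pick S5 (covers 2 new) → pick S3 (covers 1 new). Total picks: 3.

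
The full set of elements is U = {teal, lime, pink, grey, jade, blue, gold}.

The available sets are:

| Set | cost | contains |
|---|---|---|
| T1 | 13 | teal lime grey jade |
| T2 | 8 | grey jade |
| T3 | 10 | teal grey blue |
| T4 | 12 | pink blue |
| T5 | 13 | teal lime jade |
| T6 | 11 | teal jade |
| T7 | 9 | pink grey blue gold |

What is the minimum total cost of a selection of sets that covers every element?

T5, T7 together cover every element (T5 ∪ T7 = {teal, lime, pink, grey, jade, blue, gold}); total cost 13 + 9 = 22.
No covering selection has total cost below 22.

22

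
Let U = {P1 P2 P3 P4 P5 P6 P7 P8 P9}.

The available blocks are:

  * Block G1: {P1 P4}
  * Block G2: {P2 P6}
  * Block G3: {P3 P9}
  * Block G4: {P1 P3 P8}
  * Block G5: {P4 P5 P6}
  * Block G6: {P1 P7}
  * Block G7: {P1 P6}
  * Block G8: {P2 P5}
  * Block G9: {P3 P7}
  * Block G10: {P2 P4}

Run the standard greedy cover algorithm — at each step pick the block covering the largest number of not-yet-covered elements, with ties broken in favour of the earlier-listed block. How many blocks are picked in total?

Greedy: pick G4 (covers 3 new) → pick G5 (covers 3 new) → pick G2 (covers 1 new) → pick G3 (covers 1 new) → pick G6 (covers 1 new). Total picks: 5.

5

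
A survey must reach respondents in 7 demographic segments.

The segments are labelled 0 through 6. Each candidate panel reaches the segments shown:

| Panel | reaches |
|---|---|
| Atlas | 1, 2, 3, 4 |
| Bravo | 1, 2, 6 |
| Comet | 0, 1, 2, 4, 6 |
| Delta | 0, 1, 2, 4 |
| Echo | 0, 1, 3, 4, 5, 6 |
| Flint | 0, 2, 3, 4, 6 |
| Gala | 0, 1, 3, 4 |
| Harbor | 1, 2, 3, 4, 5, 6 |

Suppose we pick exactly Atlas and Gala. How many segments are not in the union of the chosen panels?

2

Union of Atlas, Gala = {0, 1, 2, 3, 4}.
Not covered: 5, 6 — 2 segments.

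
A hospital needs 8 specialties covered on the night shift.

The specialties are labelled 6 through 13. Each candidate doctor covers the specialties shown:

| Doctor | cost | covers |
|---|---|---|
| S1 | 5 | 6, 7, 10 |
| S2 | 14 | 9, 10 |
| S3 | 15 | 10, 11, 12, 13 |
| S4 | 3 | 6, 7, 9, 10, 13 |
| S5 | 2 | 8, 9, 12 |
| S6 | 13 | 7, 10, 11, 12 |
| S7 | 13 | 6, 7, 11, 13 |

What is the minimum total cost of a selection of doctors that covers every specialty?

S4, S5, S7 together cover every specialty (S4 ∪ S5 ∪ S7 = {6, 7, 8, 9, 10, 11, 12, 13}); total cost 3 + 2 + 13 = 18.
No covering selection has total cost below 18.

18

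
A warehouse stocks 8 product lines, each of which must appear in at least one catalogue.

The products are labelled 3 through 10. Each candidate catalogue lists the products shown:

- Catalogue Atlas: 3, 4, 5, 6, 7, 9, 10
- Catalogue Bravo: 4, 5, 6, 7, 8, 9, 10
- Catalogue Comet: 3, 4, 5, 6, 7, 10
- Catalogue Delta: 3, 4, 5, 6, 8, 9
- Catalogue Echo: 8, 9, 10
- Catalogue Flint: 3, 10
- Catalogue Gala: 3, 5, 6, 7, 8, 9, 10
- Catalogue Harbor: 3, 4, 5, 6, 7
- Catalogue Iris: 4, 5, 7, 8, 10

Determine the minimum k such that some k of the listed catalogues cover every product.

2

Atlas and Gala together: Atlas ∪ Gala = {3, 4, 5, 6, 7, 8, 9, 10} — every product is covered.
No single catalogue has all 8 products (the largest, Atlas, has 7), so 2 is optimal.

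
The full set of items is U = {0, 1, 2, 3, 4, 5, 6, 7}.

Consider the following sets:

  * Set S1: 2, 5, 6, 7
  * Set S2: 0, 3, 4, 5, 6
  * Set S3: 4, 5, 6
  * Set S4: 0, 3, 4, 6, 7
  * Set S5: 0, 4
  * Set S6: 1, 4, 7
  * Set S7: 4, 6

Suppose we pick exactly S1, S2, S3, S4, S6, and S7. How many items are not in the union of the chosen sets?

0

Union of S1, S2, S3, S4, S6, S7 = {0, 1, 2, 3, 4, 5, 6, 7} — that's every item, so 0 are uncovered.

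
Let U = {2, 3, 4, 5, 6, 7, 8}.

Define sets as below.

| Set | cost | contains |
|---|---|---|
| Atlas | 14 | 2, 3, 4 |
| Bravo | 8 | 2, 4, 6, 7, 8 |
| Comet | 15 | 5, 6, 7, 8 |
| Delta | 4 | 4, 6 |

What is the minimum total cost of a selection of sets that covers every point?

29

Atlas, Comet together cover every point (Atlas ∪ Comet = {2, 3, 4, 5, 6, 7, 8}); total cost 14 + 15 = 29.
The greedy pick Bravo, Atlas, Comet costs 37; no covering selection beats 29.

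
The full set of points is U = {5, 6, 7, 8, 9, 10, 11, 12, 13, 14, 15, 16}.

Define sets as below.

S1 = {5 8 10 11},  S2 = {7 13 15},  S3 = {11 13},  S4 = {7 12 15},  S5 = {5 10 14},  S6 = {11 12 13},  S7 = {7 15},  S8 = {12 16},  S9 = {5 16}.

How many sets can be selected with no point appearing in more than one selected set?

4

S3, S5, S7, S8 are pairwise disjoint (S3={11,13}; S5={5,10,14}; S7={7,15}; S8={12,16}).
Every remaining set overlaps one of these, and no 5 of the listed sets are pairwise disjoint, so 4 is the maximum.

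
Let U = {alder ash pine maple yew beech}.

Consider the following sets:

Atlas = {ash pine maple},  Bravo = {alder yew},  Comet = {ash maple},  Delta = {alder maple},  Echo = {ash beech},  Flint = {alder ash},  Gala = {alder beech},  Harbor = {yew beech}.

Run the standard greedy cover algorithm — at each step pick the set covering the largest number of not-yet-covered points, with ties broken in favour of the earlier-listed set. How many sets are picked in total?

Greedy: pick Atlas (covers 3 new) → pick Bravo (covers 2 new) → pick Echo (covers 1 new). Total picks: 3.

3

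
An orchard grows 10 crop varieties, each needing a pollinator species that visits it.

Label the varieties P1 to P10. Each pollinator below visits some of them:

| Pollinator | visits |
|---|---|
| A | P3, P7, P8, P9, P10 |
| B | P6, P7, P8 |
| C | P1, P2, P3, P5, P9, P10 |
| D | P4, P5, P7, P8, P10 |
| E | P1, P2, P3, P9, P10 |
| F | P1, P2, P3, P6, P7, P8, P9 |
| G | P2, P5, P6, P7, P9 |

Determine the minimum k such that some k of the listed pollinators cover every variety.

Take {D, F}. Their union is {P1, P2, P3, P4, P5, P6, P7, P8, P9, P10}, which is all 10 varieties.
No single pollinator has all 10 varieties (the largest, F, has 7), so 2 is optimal.

2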